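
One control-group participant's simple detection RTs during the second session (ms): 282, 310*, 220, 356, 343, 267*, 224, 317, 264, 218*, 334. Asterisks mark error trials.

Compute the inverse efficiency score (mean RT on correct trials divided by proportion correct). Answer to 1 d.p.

Correct trials (n=8): 282, 220, 356, 343, 224, 317, 264, 334
Mean correct RT = 2340/8 = 292.5000 ms
Proportion correct = 8/11
IES = 292.5000 / (8/11) = 402.188 ms

402.2 ms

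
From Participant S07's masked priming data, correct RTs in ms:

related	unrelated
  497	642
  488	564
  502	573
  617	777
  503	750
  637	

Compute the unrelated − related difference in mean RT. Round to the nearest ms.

M(related) = 3244/6 = 540.667
M(unrelated) = 3306/5 = 661.200
Difference = 661.200 − 540.667 = 120.533 ms

121 ms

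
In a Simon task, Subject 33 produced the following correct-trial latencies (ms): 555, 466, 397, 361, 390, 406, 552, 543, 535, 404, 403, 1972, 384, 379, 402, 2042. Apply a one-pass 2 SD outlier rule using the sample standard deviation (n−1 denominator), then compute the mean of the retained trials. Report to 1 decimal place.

n = 16, ΣRT = 10191, M = 636.938
Σ(x−M)² = 4361668.94; s = √(4361668.94/15) = 539.238
Cutoffs: 636.938 ± 2·539.238 → [-441.5, 1715.4]
Outside: 1972, 2042 → excluded.
Retained (n=14): Σ = 6177, mean = 6177/14 = 441.214

441.2 ms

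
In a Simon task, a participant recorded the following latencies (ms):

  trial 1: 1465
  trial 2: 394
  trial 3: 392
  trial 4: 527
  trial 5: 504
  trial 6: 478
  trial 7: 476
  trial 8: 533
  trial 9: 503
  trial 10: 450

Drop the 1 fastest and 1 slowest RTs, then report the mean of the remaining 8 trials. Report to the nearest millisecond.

Sorted: 392, 394, 450, 476, 478, 503, 504, 527, 533, 1465
Drop lowest 1 (392) and highest 1 (1465)
Remaining (n=8): Σ = 3865, mean = 3865/8 = 483.125

483 ms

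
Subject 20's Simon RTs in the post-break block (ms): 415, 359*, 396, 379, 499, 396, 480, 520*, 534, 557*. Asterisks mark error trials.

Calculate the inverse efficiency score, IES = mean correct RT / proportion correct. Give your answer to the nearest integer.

Correct trials (n=7): 415, 396, 379, 499, 396, 480, 534
Mean correct RT = 3099/7 = 442.7143 ms
Proportion correct = 7/10
IES = 442.7143 / (7/10) = 632.449 ms

632 ms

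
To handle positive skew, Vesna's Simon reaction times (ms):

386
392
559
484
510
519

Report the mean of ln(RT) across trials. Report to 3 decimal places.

6.154

ln(RT): 5.9558, 5.9713, 6.3261, 6.1821, 6.2344, 6.2519
Σ ln(RT) = 36.9216
Mean = 36.9216/6 = 6.15361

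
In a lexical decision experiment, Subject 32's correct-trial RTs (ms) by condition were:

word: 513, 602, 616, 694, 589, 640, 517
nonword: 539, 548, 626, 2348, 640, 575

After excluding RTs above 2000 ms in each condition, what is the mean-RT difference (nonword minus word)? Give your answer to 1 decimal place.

nonword: exclude 2348
M(word) = 4171/7 = 595.857
M(nonword) = 2928/5 = 585.600
Difference = 585.600 − 595.857 = -10.257 ms

-10.3 ms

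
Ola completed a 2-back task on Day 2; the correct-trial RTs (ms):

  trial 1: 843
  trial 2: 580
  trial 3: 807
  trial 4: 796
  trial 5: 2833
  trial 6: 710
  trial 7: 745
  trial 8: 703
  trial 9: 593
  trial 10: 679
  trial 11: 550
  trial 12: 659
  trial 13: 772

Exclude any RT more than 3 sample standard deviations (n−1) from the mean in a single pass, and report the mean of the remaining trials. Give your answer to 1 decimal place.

n = 13, ΣRT = 11270, M = 866.923
Σ(x−M)² = 4286368.92; s = √(4286368.92/12) = 597.660
Cutoffs: 866.923 ± 3·597.660 → [-926.1, 2659.9]
Outside: 2833 → excluded.
Retained (n=12): Σ = 8437, mean = 8437/12 = 703.083

703.1 ms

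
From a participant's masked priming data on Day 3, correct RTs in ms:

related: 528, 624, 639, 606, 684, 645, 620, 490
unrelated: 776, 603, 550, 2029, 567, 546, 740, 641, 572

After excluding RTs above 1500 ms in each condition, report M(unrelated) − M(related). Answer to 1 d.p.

unrelated: exclude 2029
M(related) = 4836/8 = 604.500
M(unrelated) = 4995/8 = 624.375
Difference = 624.375 − 604.500 = 19.875 ms

19.9 ms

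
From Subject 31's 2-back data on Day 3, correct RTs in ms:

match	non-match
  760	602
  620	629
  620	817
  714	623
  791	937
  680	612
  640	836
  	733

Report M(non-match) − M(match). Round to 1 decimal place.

M(match) = 4825/7 = 689.286
M(non-match) = 5789/8 = 723.625
Difference = 723.625 − 689.286 = 34.339 ms

34.3 ms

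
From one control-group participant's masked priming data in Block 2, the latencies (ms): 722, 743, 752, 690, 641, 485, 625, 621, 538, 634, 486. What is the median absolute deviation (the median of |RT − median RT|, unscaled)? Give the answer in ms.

Sorted: 485, 486, 538, 621, 625, 634, 641, 690, 722, 743, 752 → median = 634
|x − 634|: 88, 109, 118, 56, 7, 149, 9, 13, 96, 0, 148
Sorted deviations: 0, 7, 9, 13, 56, 88, 96, 109, 118, 148, 149 → MAD = 88

88 ms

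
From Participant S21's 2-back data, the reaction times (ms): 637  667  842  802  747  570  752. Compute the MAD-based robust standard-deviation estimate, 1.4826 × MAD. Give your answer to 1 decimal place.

118.6 ms

Sorted: 570, 637, 667, 747, 752, 802, 842 → median = 747
|x − 747| sorted: 0, 5, 55, 80, 95, 110, 177 → MAD = 80
Robust SD ≈ 1.4826 × 80 = 118.608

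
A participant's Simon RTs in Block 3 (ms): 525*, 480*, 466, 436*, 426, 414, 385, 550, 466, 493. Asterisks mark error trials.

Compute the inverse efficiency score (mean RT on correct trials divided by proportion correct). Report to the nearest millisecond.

653 ms

Correct trials (n=7): 466, 426, 414, 385, 550, 466, 493
Mean correct RT = 3200/7 = 457.1429 ms
Proportion correct = 7/10
IES = 457.1429 / (7/10) = 653.061 ms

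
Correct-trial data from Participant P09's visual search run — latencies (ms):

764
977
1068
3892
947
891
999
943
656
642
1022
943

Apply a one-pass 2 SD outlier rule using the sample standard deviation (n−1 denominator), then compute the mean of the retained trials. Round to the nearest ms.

n = 12, ΣRT = 13744, M = 1145.333
Σ(x−M)² = 8439224.67; s = √(8439224.67/11) = 875.901
Cutoffs: 1145.333 ± 2·875.901 → [-606.5, 2897.1]
Outside: 3892 → excluded.
Retained (n=11): Σ = 9852, mean = 9852/11 = 895.636

896 ms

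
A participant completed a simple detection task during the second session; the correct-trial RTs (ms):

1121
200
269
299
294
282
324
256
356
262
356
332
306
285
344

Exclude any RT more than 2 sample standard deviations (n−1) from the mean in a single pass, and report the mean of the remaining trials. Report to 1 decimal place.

n = 15, ΣRT = 5286, M = 352.400
Σ(x−M)² = 657625.60; s = √(657625.60/14) = 216.733
Cutoffs: 352.400 ± 2·216.733 → [-81.1, 785.9]
Outside: 1121 → excluded.
Retained (n=14): Σ = 4165, mean = 4165/14 = 297.500

297.5 ms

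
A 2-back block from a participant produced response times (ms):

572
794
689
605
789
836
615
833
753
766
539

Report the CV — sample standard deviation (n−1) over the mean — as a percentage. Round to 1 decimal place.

n = 11, Σ = 7791, M = 708.2727
Σ(x−M)² = 118030.182; s = √(118030.182/10) = 108.6417
CV = 108.6417 / 708.2727 = 0.15339 = 15.339%

15.3%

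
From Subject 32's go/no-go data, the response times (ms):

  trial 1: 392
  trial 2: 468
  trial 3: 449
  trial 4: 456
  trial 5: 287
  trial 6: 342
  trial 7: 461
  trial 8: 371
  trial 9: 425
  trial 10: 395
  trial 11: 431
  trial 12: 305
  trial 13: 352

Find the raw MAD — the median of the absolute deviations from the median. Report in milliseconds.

53 ms

Sorted: 287, 305, 342, 352, 371, 392, 395, 425, 431, 449, 456, 461, 468 → median = 395
|x − 395|: 3, 73, 54, 61, 108, 53, 66, 24, 30, 0, 36, 90, 43
Sorted deviations: 0, 3, 24, 30, 36, 43, 53, 54, 61, 66, 73, 90, 108 → MAD = 53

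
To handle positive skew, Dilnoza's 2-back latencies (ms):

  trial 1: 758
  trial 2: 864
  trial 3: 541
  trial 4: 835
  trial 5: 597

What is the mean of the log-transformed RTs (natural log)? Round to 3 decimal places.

ln(RT): 6.6307, 6.7616, 6.2934, 6.7274, 6.3919
Σ ln(RT) = 32.8050
Mean = 32.8050/5 = 6.56100

6.561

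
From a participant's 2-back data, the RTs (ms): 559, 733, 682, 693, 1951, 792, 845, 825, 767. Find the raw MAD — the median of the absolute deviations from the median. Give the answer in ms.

74 ms

Sorted: 559, 682, 693, 733, 767, 792, 825, 845, 1951 → median = 767
|x − 767|: 208, 34, 85, 74, 1184, 25, 78, 58, 0
Sorted deviations: 0, 25, 34, 58, 74, 78, 85, 208, 1184 → MAD = 74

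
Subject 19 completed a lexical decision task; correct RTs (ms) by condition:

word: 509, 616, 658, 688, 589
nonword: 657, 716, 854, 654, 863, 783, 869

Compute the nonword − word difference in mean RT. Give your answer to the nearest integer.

159 ms

M(word) = 3060/5 = 612.000
M(nonword) = 5396/7 = 770.857
Difference = 770.857 − 612.000 = 158.857 ms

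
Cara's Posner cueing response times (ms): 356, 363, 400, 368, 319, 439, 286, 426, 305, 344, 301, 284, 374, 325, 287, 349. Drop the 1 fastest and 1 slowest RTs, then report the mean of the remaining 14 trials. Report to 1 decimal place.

Sorted: 284, 286, 287, 301, 305, 319, 325, 344, 349, 356, 363, 368, 374, 400, 426, 439
Drop lowest 1 (284) and highest 1 (439)
Remaining (n=14): Σ = 4803, mean = 4803/14 = 343.071

343.1 ms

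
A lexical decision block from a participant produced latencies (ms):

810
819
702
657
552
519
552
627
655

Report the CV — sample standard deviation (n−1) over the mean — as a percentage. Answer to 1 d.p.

16.5%

n = 9, Σ = 5893, M = 654.7778
Σ(x−M)² = 93631.556; s = √(93631.556/8) = 108.1848
CV = 108.1848 / 654.7778 = 0.16522 = 16.522%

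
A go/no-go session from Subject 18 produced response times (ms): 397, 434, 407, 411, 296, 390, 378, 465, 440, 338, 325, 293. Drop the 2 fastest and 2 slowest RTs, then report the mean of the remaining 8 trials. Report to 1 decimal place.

385.0 ms

Sorted: 293, 296, 325, 338, 378, 390, 397, 407, 411, 434, 440, 465
Drop lowest 2 (293, 296) and highest 2 (440, 465)
Remaining (n=8): Σ = 3080, mean = 3080/8 = 385.000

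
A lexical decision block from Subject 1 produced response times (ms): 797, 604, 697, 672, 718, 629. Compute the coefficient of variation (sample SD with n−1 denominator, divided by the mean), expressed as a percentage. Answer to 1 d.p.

10.0%

n = 6, Σ = 4117, M = 686.1667
Σ(x−M)² = 23634.833; s = √(23634.833/5) = 68.7529
CV = 68.7529 / 686.1667 = 0.10020 = 10.020%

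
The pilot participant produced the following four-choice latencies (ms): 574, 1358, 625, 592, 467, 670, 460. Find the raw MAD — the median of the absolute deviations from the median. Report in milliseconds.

78 ms

Sorted: 460, 467, 574, 592, 625, 670, 1358 → median = 592
|x − 592|: 18, 766, 33, 0, 125, 78, 132
Sorted deviations: 0, 18, 33, 78, 125, 132, 766 → MAD = 78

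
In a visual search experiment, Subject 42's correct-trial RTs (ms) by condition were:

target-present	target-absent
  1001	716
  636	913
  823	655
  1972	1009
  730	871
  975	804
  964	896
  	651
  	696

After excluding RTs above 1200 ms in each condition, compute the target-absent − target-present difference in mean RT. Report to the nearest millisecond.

target-present: exclude 1972
M(target-present) = 5129/6 = 854.833
M(target-absent) = 7211/9 = 801.222
Difference = 801.222 − 854.833 = -53.611 ms

-54 ms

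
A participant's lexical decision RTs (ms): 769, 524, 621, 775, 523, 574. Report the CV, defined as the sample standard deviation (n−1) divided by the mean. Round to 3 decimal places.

n = 6, Σ = 3786, M = 631.0000
Σ(x−M)² = 66242.000; s = √(66242.000/5) = 115.1017
CV = 115.1017 / 631.0000 = 0.18241

0.182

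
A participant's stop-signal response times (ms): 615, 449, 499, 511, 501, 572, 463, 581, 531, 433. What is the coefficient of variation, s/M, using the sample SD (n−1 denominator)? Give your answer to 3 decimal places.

0.116

n = 10, Σ = 5155, M = 515.5000
Σ(x−M)² = 32110.500; s = √(32110.500/9) = 59.7313
CV = 59.7313 / 515.5000 = 0.11587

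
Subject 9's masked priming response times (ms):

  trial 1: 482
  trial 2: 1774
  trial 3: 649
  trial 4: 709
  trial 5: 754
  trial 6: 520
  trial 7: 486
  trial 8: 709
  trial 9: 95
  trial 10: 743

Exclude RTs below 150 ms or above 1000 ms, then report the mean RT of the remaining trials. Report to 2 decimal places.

Excluded: 95, 1774
Retained (n=8): Σ = 5052
Mean = 5052/8 = 631.5000

631.50 ms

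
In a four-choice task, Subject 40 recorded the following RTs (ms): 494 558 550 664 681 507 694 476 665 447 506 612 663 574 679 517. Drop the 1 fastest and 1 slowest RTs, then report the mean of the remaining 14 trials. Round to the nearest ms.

582 ms

Sorted: 447, 476, 494, 506, 507, 517, 550, 558, 574, 612, 663, 664, 665, 679, 681, 694
Drop lowest 1 (447) and highest 1 (694)
Remaining (n=14): Σ = 8146, mean = 8146/14 = 581.857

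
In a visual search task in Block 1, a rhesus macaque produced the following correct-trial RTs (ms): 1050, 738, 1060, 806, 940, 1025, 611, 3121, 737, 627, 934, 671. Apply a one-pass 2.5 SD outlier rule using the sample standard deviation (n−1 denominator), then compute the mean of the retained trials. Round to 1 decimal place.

n = 12, ΣRT = 12320, M = 1026.667
Σ(x−M)² = 5078928.67; s = √(5078928.67/11) = 679.500
Cutoffs: 1026.667 ± 2.5·679.500 → [-672.1, 2725.4]
Outside: 3121 → excluded.
Retained (n=11): Σ = 9199, mean = 9199/11 = 836.273

836.3 ms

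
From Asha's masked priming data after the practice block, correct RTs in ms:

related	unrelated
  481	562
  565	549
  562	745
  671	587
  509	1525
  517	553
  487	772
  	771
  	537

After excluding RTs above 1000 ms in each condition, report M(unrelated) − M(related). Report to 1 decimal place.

unrelated: exclude 1525
M(related) = 3792/7 = 541.714
M(unrelated) = 5076/8 = 634.500
Difference = 634.500 − 541.714 = 92.786 ms

92.8 ms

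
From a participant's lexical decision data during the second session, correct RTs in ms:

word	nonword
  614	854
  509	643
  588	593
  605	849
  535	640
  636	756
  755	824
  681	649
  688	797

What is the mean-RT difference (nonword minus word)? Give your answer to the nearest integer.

M(word) = 5611/9 = 623.444
M(nonword) = 6605/9 = 733.889
Difference = 733.889 − 623.444 = 110.444 ms

110 ms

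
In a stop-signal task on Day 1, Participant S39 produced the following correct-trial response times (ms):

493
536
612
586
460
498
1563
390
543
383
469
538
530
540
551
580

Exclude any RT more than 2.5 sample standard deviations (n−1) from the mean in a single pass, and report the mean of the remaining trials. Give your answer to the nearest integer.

514 ms

n = 16, ΣRT = 9272, M = 579.500
Σ(x−M)² = 1093278.00; s = √(1093278.00/15) = 269.973
Cutoffs: 579.500 ± 2.5·269.973 → [-95.4, 1254.4]
Outside: 1563 → excluded.
Retained (n=15): Σ = 7709, mean = 7709/15 = 513.933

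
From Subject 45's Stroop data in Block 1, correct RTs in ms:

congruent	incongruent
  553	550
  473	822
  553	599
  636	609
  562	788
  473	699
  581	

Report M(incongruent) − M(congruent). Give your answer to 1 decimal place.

M(congruent) = 3831/7 = 547.286
M(incongruent) = 4067/6 = 677.833
Difference = 677.833 − 547.286 = 130.548 ms

130.5 ms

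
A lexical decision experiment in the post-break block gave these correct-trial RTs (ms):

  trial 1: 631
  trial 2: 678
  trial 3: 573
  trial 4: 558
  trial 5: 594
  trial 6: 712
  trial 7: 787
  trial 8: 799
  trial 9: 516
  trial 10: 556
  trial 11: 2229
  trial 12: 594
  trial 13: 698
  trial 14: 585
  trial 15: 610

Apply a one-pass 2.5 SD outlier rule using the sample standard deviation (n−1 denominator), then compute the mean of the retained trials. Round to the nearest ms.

n = 15, ΣRT = 11120, M = 741.333
Σ(x−M)² = 2469659.33; s = √(2469659.33/14) = 420.005
Cutoffs: 741.333 ± 2.5·420.005 → [-308.7, 1791.3]
Outside: 2229 → excluded.
Retained (n=14): Σ = 8891, mean = 8891/14 = 635.071

635 ms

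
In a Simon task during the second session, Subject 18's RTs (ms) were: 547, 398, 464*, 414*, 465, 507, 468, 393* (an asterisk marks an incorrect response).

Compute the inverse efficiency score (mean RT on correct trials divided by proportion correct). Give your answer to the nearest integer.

763 ms

Correct trials (n=5): 547, 398, 465, 507, 468
Mean correct RT = 2385/5 = 477.0000 ms
Proportion correct = 5/8
IES = 477.0000 / (5/8) = 763.200 ms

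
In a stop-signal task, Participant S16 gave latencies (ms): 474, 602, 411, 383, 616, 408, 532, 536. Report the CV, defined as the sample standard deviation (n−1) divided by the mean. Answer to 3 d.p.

n = 8, Σ = 3962, M = 495.2500
Σ(x−M)² = 56749.500; s = √(56749.500/7) = 90.0393
CV = 90.0393 / 495.2500 = 0.18181

0.182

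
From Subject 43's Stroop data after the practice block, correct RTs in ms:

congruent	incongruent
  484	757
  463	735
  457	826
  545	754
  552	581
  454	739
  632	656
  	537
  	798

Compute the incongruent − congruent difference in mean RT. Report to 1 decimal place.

M(congruent) = 3587/7 = 512.429
M(incongruent) = 6383/9 = 709.222
Difference = 709.222 − 512.429 = 196.794 ms

196.8 ms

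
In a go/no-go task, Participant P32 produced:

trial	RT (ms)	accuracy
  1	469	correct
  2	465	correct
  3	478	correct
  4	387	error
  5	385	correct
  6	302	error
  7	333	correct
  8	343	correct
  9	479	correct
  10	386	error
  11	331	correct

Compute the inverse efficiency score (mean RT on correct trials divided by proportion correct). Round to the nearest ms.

564 ms

Correct trials (n=8): 469, 465, 478, 385, 333, 343, 479, 331
Mean correct RT = 3283/8 = 410.3750 ms
Proportion correct = 8/11
IES = 410.3750 / (8/11) = 564.266 ms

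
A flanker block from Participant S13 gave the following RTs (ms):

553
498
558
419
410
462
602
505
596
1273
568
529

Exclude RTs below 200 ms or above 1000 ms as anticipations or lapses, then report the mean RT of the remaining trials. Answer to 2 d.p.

Excluded: 1273
Retained (n=11): Σ = 5700
Mean = 5700/11 = 518.1818

518.18 ms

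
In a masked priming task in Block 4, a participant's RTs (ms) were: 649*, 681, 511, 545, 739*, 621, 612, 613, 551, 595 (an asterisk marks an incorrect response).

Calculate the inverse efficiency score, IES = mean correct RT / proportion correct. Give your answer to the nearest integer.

739 ms

Correct trials (n=8): 681, 511, 545, 621, 612, 613, 551, 595
Mean correct RT = 4729/8 = 591.1250 ms
Proportion correct = 8/10
IES = 591.1250 / (8/10) = 738.906 ms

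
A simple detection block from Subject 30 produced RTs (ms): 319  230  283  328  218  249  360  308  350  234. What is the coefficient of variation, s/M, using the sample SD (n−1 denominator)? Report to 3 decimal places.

n = 10, Σ = 2879, M = 287.9000
Σ(x−M)² = 24714.900; s = √(24714.900/9) = 52.4032
CV = 52.4032 / 287.9000 = 0.18202

0.182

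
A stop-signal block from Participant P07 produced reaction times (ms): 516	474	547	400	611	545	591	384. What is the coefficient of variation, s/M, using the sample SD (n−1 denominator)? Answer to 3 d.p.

n = 8, Σ = 4068, M = 508.5000
Σ(x−M)² = 48646.000; s = √(48646.000/7) = 83.3632
CV = 83.3632 / 508.5000 = 0.16394

0.164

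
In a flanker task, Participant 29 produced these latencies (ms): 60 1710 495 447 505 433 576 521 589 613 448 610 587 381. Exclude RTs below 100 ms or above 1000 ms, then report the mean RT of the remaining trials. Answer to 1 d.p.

517.1 ms

Excluded: 60, 1710
Retained (n=12): Σ = 6205
Mean = 6205/12 = 517.0833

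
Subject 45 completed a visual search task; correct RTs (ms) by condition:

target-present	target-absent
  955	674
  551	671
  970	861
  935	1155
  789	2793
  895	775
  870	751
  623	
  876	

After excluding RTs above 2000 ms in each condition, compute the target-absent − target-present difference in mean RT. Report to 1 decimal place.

-14.8 ms

target-absent: exclude 2793
M(target-present) = 7464/9 = 829.333
M(target-absent) = 4887/6 = 814.500
Difference = 814.500 − 829.333 = -14.833 ms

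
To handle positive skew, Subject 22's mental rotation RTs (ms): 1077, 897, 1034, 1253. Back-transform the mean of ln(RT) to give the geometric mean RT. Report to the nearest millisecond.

ln(RT): 6.9819, 6.7991, 6.9412, 7.1333
Mean ln(RT) = 27.8555/4 = 6.96387
Geometric mean = exp(6.96387) = 1057.72 ms

1058 ms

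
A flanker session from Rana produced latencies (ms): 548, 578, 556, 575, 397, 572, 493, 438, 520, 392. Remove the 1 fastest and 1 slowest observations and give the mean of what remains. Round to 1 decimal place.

512.4 ms

Sorted: 392, 397, 438, 493, 520, 548, 556, 572, 575, 578
Drop lowest 1 (392) and highest 1 (578)
Remaining (n=8): Σ = 4099, mean = 4099/8 = 512.375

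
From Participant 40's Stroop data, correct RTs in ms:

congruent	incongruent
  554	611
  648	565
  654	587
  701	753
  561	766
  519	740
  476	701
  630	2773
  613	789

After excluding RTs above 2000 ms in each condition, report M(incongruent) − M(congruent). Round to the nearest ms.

incongruent: exclude 2773
M(congruent) = 5356/9 = 595.111
M(incongruent) = 5512/8 = 689.000
Difference = 689.000 − 595.111 = 93.889 ms

94 ms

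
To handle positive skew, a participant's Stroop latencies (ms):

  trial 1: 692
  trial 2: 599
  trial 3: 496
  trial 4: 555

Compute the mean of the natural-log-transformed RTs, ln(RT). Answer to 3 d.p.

6.365

ln(RT): 6.5396, 6.3953, 6.2066, 6.3190
Σ ln(RT) = 25.4604
Mean = 25.4604/4 = 6.36510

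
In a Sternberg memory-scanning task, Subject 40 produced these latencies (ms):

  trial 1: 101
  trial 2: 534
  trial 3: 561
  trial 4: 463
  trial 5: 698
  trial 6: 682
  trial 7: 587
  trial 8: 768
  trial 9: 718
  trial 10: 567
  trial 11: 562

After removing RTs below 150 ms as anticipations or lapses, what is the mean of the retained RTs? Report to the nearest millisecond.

Excluded: 101
Retained (n=10): Σ = 6140
Mean = 6140/10 = 614.0000

614 ms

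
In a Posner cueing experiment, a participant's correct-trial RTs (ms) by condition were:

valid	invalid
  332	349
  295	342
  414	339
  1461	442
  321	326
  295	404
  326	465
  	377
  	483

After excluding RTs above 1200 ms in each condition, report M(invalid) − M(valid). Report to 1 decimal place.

valid: exclude 1461
M(valid) = 1983/6 = 330.500
M(invalid) = 3527/9 = 391.889
Difference = 391.889 − 330.500 = 61.389 ms

61.4 ms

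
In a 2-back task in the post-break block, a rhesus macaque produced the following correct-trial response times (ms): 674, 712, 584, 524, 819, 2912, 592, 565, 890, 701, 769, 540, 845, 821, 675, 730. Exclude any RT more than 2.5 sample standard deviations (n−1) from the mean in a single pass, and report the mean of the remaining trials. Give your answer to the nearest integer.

696 ms

n = 16, ΣRT = 13353, M = 834.562
Σ(x−M)² = 4796185.94; s = √(4796185.94/15) = 565.461
Cutoffs: 834.562 ± 2.5·565.461 → [-579.1, 2248.2]
Outside: 2912 → excluded.
Retained (n=15): Σ = 10441, mean = 10441/15 = 696.067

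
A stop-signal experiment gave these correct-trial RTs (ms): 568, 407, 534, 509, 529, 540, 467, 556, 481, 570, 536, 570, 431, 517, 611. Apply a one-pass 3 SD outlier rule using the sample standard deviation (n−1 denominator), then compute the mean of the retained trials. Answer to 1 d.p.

n = 15, ΣRT = 7826, M = 521.733
Σ(x−M)² = 42918.93; s = √(42918.93/14) = 55.368
Cutoffs: 521.733 ± 3·55.368 → [355.6, 687.8]
No RTs fall outside the cutoffs; all 15 retained. Mean = 7826/15 = 521.733

521.7 ms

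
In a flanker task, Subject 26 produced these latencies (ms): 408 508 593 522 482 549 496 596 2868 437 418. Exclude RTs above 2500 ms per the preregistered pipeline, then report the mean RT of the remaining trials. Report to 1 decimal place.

Excluded: 2868
Retained (n=10): Σ = 5009
Mean = 5009/10 = 500.9000

500.9 ms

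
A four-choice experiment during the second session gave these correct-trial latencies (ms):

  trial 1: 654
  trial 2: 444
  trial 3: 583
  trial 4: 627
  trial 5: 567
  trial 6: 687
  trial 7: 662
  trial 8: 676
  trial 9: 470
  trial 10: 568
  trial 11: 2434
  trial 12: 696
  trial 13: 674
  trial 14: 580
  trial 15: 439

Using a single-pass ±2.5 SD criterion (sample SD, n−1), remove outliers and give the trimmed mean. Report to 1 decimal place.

594.8 ms

n = 15, ΣRT = 10761, M = 717.400
Σ(x−M)² = 3262299.60; s = √(3262299.60/14) = 482.723
Cutoffs: 717.400 ± 2.5·482.723 → [-489.4, 1924.2]
Outside: 2434 → excluded.
Retained (n=14): Σ = 8327, mean = 8327/14 = 594.786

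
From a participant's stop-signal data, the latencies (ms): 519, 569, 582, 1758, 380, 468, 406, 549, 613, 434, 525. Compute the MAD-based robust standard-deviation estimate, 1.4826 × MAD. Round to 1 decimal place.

84.5 ms

Sorted: 380, 406, 434, 468, 519, 525, 549, 569, 582, 613, 1758 → median = 525
|x − 525| sorted: 0, 6, 24, 44, 57, 57, 88, 91, 119, 145, 1233 → MAD = 57
Robust SD ≈ 1.4826 × 57 = 84.508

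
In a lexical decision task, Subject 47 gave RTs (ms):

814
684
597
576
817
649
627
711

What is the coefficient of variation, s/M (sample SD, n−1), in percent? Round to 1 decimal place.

n = 8, Σ = 5475, M = 684.3750
Σ(x−M)² = 59023.875; s = √(59023.875/7) = 91.8258
CV = 91.8258 / 684.3750 = 0.13417 = 13.417%

13.4%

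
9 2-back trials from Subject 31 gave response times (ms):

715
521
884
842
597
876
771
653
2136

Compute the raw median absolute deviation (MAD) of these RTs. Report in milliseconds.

113 ms

Sorted: 521, 597, 653, 715, 771, 842, 876, 884, 2136 → median = 771
|x − 771|: 56, 250, 113, 71, 174, 105, 0, 118, 1365
Sorted deviations: 0, 56, 71, 105, 113, 118, 174, 250, 1365 → MAD = 113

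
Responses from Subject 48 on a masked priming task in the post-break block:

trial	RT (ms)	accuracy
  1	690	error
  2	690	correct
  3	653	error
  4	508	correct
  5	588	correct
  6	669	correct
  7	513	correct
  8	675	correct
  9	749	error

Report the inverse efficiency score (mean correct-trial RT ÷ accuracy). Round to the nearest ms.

Correct trials (n=6): 690, 508, 588, 669, 513, 675
Mean correct RT = 3643/6 = 607.1667 ms
Proportion correct = 6/9
IES = 607.1667 / (6/9) = 910.750 ms

911 ms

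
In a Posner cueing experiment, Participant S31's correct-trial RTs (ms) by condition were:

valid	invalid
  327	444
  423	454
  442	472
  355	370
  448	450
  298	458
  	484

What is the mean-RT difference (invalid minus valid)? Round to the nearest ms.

65 ms

M(valid) = 2293/6 = 382.167
M(invalid) = 3132/7 = 447.429
Difference = 447.429 − 382.167 = 65.262 ms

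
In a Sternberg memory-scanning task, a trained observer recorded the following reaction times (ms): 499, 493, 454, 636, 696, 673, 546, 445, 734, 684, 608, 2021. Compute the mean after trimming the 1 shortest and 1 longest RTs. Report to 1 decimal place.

602.3 ms

Sorted: 445, 454, 493, 499, 546, 608, 636, 673, 684, 696, 734, 2021
Drop lowest 1 (445) and highest 1 (2021)
Remaining (n=10): Σ = 6023, mean = 6023/10 = 602.300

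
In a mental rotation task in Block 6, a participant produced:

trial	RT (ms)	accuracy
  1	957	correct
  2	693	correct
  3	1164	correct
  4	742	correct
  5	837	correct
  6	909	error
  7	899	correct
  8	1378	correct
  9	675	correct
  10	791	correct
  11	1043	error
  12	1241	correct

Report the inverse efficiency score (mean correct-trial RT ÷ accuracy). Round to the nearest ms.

Correct trials (n=10): 957, 693, 1164, 742, 837, 899, 1378, 675, 791, 1241
Mean correct RT = 9377/10 = 937.7000 ms
Proportion correct = 10/12
IES = 937.7000 / (10/12) = 1125.240 ms

1125 ms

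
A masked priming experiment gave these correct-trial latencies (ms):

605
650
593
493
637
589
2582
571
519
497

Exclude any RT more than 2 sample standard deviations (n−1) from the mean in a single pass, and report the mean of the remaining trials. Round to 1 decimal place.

n = 10, ΣRT = 7736, M = 773.600
Σ(x−M)² = 3660478.40; s = √(3660478.40/9) = 637.746
Cutoffs: 773.600 ± 2·637.746 → [-501.9, 2049.1]
Outside: 2582 → excluded.
Retained (n=9): Σ = 5154, mean = 5154/9 = 572.667

572.7 ms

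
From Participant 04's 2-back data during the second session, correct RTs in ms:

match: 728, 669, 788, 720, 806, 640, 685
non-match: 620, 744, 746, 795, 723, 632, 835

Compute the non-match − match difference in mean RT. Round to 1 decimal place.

8.4 ms

M(match) = 5036/7 = 719.429
M(non-match) = 5095/7 = 727.857
Difference = 727.857 − 719.429 = 8.429 ms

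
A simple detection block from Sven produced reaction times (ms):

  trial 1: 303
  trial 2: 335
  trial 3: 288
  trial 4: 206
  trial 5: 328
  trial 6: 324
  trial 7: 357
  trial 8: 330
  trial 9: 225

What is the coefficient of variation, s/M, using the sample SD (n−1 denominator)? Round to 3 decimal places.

0.172

n = 9, Σ = 2696, M = 299.5556
Σ(x−M)² = 21346.222; s = √(21346.222/8) = 51.6554
CV = 51.6554 / 299.5556 = 0.17244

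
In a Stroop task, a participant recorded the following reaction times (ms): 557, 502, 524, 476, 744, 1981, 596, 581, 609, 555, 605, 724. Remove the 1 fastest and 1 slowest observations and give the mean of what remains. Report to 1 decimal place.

599.7 ms

Sorted: 476, 502, 524, 555, 557, 581, 596, 605, 609, 724, 744, 1981
Drop lowest 1 (476) and highest 1 (1981)
Remaining (n=10): Σ = 5997, mean = 5997/10 = 599.700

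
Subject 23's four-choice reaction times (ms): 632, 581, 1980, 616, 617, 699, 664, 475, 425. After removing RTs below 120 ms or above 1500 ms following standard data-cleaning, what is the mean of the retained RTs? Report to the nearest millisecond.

589 ms

Excluded: 1980
Retained (n=8): Σ = 4709
Mean = 4709/8 = 588.6250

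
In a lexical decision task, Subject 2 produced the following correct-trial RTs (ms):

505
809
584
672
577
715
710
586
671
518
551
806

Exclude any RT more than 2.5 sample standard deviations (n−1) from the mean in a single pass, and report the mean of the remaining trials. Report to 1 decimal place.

n = 12, ΣRT = 7704, M = 642.000
Σ(x−M)² = 119630.00; s = √(119630.00/11) = 104.285
Cutoffs: 642.000 ± 2.5·104.285 → [381.3, 902.7]
No RTs fall outside the cutoffs; all 12 retained. Mean = 7704/12 = 642.000

642.0 ms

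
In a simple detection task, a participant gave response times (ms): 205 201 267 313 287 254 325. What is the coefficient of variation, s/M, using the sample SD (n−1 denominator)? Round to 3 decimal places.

n = 7, Σ = 1852, M = 264.5714
Σ(x−M)² = 14207.714; s = √(14207.714/6) = 48.6616
CV = 48.6616 / 264.5714 = 0.18393

0.184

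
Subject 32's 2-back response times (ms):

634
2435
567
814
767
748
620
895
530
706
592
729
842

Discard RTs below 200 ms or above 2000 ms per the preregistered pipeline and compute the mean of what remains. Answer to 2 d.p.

703.67 ms

Excluded: 2435
Retained (n=12): Σ = 8444
Mean = 8444/12 = 703.6667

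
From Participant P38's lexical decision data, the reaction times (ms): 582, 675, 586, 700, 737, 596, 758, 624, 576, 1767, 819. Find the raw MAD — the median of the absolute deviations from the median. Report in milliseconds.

Sorted: 576, 582, 586, 596, 624, 675, 700, 737, 758, 819, 1767 → median = 675
|x − 675|: 93, 0, 89, 25, 62, 79, 83, 51, 99, 1092, 144
Sorted deviations: 0, 25, 51, 62, 79, 83, 89, 93, 99, 144, 1092 → MAD = 83

83 ms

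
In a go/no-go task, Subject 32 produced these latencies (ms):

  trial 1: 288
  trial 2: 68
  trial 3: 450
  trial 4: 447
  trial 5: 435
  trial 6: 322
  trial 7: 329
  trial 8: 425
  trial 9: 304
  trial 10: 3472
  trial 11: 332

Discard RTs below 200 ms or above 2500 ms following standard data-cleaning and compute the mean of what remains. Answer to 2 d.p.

Excluded: 68, 3472
Retained (n=9): Σ = 3332
Mean = 3332/9 = 370.2222

370.22 ms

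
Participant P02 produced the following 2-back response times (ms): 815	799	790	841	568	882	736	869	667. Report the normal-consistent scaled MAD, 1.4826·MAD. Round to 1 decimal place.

93.4 ms

Sorted: 568, 667, 736, 790, 799, 815, 841, 869, 882 → median = 799
|x − 799| sorted: 0, 9, 16, 42, 63, 70, 83, 132, 231 → MAD = 63
Robust SD ≈ 1.4826 × 63 = 93.404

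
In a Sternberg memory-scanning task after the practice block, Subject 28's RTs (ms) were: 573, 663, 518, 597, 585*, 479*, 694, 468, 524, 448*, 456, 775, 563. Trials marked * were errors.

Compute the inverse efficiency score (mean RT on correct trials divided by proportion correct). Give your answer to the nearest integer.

758 ms

Correct trials (n=10): 573, 663, 518, 597, 694, 468, 524, 456, 775, 563
Mean correct RT = 5831/10 = 583.1000 ms
Proportion correct = 10/13
IES = 583.1000 / (10/13) = 758.030 ms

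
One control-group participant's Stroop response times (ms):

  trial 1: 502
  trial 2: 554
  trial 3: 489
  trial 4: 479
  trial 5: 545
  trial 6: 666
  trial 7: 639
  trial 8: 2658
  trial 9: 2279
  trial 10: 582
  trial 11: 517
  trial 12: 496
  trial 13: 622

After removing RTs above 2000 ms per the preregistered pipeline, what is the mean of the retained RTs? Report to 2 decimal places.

553.73 ms

Excluded: 2279, 2658
Retained (n=11): Σ = 6091
Mean = 6091/11 = 553.7273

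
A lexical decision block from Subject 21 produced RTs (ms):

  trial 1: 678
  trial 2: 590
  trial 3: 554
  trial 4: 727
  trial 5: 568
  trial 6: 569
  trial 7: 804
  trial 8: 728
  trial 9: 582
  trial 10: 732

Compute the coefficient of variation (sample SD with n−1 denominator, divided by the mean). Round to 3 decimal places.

n = 10, Σ = 6532, M = 653.2000
Σ(x−M)² = 73859.600; s = √(73859.600/9) = 90.5904
CV = 90.5904 / 653.2000 = 0.13869

0.139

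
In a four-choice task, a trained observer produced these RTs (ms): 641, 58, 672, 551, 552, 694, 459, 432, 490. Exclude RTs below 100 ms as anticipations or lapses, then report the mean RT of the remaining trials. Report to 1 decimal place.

561.4 ms

Excluded: 58
Retained (n=8): Σ = 4491
Mean = 4491/8 = 561.3750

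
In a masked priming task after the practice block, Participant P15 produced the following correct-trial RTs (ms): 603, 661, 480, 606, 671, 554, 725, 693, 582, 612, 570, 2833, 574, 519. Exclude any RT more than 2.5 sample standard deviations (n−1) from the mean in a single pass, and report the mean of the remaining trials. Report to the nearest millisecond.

n = 14, ΣRT = 10683, M = 763.071
Σ(x−M)² = 4672198.93; s = √(4672198.93/13) = 599.500
Cutoffs: 763.071 ± 2.5·599.500 → [-735.7, 2261.8]
Outside: 2833 → excluded.
Retained (n=13): Σ = 7850, mean = 7850/13 = 603.846

604 ms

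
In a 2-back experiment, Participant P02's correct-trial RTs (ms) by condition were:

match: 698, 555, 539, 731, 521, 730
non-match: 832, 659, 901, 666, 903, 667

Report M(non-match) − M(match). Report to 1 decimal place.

142.3 ms

M(match) = 3774/6 = 629.000
M(non-match) = 4628/6 = 771.333
Difference = 771.333 − 629.000 = 142.333 ms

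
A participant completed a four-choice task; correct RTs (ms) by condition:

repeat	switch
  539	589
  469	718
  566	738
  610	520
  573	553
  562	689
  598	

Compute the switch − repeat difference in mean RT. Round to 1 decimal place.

74.9 ms

M(repeat) = 3917/7 = 559.571
M(switch) = 3807/6 = 634.500
Difference = 634.500 − 559.571 = 74.929 ms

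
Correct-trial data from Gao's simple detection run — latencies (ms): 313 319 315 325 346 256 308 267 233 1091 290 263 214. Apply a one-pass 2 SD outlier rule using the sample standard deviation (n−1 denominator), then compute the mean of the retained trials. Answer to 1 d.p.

n = 13, ΣRT = 4540, M = 349.231
Σ(x−M)² = 614112.31; s = √(614112.31/12) = 226.221
Cutoffs: 349.231 ± 2·226.221 → [-103.2, 801.7]
Outside: 1091 → excluded.
Retained (n=12): Σ = 3449, mean = 3449/12 = 287.417

287.4 ms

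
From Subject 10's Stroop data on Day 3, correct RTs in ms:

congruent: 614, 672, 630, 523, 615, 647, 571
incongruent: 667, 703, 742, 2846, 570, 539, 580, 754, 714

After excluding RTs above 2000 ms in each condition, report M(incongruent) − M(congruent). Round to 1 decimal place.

incongruent: exclude 2846
M(congruent) = 4272/7 = 610.286
M(incongruent) = 5269/8 = 658.625
Difference = 658.625 − 610.286 = 48.339 ms

48.3 ms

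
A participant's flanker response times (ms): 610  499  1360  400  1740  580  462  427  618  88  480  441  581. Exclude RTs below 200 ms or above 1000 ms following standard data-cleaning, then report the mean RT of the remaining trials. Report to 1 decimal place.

Excluded: 88, 1360, 1740
Retained (n=10): Σ = 5098
Mean = 5098/10 = 509.8000

509.8 ms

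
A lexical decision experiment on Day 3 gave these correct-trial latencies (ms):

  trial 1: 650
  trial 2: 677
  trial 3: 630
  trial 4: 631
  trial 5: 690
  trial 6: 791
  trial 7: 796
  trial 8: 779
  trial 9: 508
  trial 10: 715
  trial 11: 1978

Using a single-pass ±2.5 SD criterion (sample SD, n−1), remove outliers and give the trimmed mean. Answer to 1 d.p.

686.7 ms

n = 11, ΣRT = 8845, M = 804.091
Σ(x−M)² = 1587716.91; s = √(1587716.91/10) = 398.462
Cutoffs: 804.091 ± 2.5·398.462 → [-192.1, 1800.2]
Outside: 1978 → excluded.
Retained (n=10): Σ = 6867, mean = 6867/10 = 686.700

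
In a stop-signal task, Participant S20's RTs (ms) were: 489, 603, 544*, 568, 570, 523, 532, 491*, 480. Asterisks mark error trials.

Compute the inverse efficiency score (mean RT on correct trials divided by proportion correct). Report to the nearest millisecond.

692 ms

Correct trials (n=7): 489, 603, 568, 570, 523, 532, 480
Mean correct RT = 3765/7 = 537.8571 ms
Proportion correct = 7/9
IES = 537.8571 / (7/9) = 691.531 ms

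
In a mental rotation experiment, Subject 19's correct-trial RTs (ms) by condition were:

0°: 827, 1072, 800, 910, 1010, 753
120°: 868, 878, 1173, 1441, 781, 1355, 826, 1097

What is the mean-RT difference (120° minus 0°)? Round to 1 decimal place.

M(0°) = 5372/6 = 895.333
M(120°) = 8419/8 = 1052.375
Difference = 1052.375 − 895.333 = 157.042 ms

157.0 ms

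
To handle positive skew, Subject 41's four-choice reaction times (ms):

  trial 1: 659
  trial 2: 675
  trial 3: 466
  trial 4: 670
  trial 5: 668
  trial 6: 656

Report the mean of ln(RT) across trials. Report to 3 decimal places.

6.441

ln(RT): 6.4907, 6.5147, 6.1442, 6.5073, 6.5043, 6.4862
Σ ln(RT) = 38.6473
Mean = 38.6473/6 = 6.44122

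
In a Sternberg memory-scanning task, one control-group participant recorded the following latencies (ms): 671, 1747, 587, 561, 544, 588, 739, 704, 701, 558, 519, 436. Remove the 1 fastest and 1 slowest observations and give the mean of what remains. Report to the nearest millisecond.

617 ms

Sorted: 436, 519, 544, 558, 561, 587, 588, 671, 701, 704, 739, 1747
Drop lowest 1 (436) and highest 1 (1747)
Remaining (n=10): Σ = 6172, mean = 6172/10 = 617.200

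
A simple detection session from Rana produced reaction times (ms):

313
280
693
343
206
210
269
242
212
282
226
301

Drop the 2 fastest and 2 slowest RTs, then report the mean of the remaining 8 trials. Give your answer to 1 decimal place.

Sorted: 206, 210, 212, 226, 242, 269, 280, 282, 301, 313, 343, 693
Drop lowest 2 (206, 210) and highest 2 (343, 693)
Remaining (n=8): Σ = 2125, mean = 2125/8 = 265.625

265.6 ms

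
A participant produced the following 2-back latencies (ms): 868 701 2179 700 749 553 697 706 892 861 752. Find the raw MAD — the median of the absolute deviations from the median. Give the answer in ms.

52 ms

Sorted: 553, 697, 700, 701, 706, 749, 752, 861, 868, 892, 2179 → median = 749
|x − 749|: 119, 48, 1430, 49, 0, 196, 52, 43, 143, 112, 3
Sorted deviations: 0, 3, 43, 48, 49, 52, 112, 119, 143, 196, 1430 → MAD = 52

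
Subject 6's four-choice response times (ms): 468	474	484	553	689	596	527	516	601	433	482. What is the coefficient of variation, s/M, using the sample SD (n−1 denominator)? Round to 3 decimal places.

n = 11, Σ = 5823, M = 529.3636
Σ(x−M)² = 56216.545; s = √(56216.545/10) = 74.9777
CV = 74.9777 / 529.3636 = 0.14164

0.142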